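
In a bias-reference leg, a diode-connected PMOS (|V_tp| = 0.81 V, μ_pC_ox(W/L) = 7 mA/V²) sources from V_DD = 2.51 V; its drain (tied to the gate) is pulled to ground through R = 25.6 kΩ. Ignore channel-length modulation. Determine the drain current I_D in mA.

With gate tied to drain, V_SG = V_SD ≥ V_SG − |V_tp|, so the device is in saturation.
KCL at the drain: ½ k_p (V_SG − |V_tp|)² = (V_DD − V_SG)/R.
Let x = V_SG − 0.81. Then 89.6 x² + x − 1.7 = 0, giving x = 0.132 V (positive root), so V_SG = 0.942 V.
I_D = (V_DD − V_SG)/R = (2.51 − 0.942) / 25.6 = 0.0612 mA.

I_D = 0.0612 mA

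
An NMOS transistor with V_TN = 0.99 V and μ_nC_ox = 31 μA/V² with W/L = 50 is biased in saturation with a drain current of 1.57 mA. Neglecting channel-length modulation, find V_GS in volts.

V_GS = 2.41 V

k_n = μ_nC_ox · (W/L) = 1.55 mA/V².
In saturation I_D = ½ k_n (V_GS − V_TN)², so V_GS − V_TN = √(2 I_D / k_n) = √(2 × 1.57 / 1.55) = 1.42 V.
V_GS = 0.99 + 1.42 = 2.41 V.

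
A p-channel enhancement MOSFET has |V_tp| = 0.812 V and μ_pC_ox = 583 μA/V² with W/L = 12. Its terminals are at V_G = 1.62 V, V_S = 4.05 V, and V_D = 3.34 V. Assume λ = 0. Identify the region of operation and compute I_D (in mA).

V_SG = V_S − V_G = 4.05 − 1.62 = 2.43 V; V_SD = V_S − V_D = 4.05 − 3.34 = 0.71 V.
k_p = μ_pC_ox · (W/L) = 6.996 mA/V².
V_ov = V_SG − |V_tp| = 2.43 − 0.812 = 1.62 V.
Since V_SD = 0.71 V < V_ov = 1.62 V, the device is in the triode region.
I_D = k_p [V_ov · V_SD − ½ V_SD²] = 6.996 × [1.62 × 0.71 − 0.5 × 0.71²] = 6.27 mA.

Triode; I_D = 6.27 mA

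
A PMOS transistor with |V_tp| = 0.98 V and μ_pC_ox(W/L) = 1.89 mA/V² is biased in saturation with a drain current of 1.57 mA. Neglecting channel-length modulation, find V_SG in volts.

V_SG = 2.27 V

In saturation I_D = ½ k_p (V_SG − |V_tp|)², so V_SG − |V_tp| = √(2 I_D / k_p) = √(2 × 1.57 / 1.89) = 1.29 V.
V_SG = 0.98 + 1.29 = 2.27 V.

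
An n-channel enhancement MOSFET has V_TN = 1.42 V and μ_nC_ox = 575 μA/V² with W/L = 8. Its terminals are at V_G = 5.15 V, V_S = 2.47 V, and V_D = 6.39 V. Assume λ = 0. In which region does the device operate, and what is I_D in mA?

Saturation; I_D = 3.65 mA

V_GS = V_G − V_S = 5.15 − 2.47 = 2.68 V; V_DS = V_D − V_S = 6.39 − 2.47 = 3.92 V.
k_n = μ_nC_ox · (W/L) = 4.6 mA/V².
V_ov = V_GS − V_TN = 2.68 − 1.42 = 1.26 V.
Since V_DS = 3.92 V ≥ V_ov = 1.26 V, the device is in saturation.
I_D = ½ k_n V_ov² = 0.5 × 4.6 × 1.26² = 3.65 mA.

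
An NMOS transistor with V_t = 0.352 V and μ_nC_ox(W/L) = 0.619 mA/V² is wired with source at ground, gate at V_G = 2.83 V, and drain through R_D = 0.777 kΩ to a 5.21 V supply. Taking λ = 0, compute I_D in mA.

I_D = 1.90 mA

V_GS = V_G = 2.83 V, so V_ov = 2.83 − 0.352 = 2.48 V.
Assume saturation: I_D = ½ k_n V_ov² = 0.5 × 0.619 × 2.48² = 1.9 mA, giving V_DS = V_DD − I_D R_D = 5.21 − 1.9 × 0.777 = 3.73 V.
V_DS = 3.73 V ≥ V_ov = 2.48 V, confirming saturation.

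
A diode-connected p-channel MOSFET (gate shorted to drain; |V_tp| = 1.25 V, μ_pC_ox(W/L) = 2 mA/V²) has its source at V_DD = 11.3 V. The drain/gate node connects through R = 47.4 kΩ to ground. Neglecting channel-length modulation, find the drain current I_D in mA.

With gate tied to drain, V_SG = V_SD ≥ V_SG − |V_tp|, so the device is in saturation.
KCL at the drain: ½ k_p (V_SG − |V_tp|)² = (V_DD − V_SG)/R.
Let x = V_SG − 1.25. Then 47.4 x² + x − 10.05 = 0, giving x = 0.45 V (positive root), so V_SG = 1.7 V.
I_D = (V_DD − V_SG)/R = (11.3 − 1.7) / 47.4 = 0.203 mA.

I_D = 0.203 mA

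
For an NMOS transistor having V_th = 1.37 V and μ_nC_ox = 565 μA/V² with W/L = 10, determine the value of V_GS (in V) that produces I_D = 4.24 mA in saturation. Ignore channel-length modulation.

k_n = μ_nC_ox · (W/L) = 5.65 mA/V².
In saturation I_D = ½ k_n (V_GS − V_th)², so V_GS − V_th = √(2 I_D / k_n) = √(2 × 4.24 / 5.65) = 1.23 V.
V_GS = 1.37 + 1.23 = 2.6 V.

V_GS = 2.60 V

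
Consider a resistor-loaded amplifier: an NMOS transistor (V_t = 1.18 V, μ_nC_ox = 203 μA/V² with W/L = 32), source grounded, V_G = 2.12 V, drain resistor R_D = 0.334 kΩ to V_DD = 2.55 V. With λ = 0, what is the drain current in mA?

I_D = 2.87 mA

V_GS = V_G = 2.12 V, so V_ov = 2.12 − 1.18 = 0.94 V.
k_n = μ_nC_ox · (W/L) = 6.496 mA/V².
Assume saturation: I_D = ½ k_n V_ov² = 0.5 × 6.496 × 0.94² = 2.87 mA, giving V_DS = V_DD − I_D R_D = 2.55 − 2.87 × 0.334 = 1.59 V.
V_DS = 1.59 V ≥ V_ov = 0.94 V, confirming saturation.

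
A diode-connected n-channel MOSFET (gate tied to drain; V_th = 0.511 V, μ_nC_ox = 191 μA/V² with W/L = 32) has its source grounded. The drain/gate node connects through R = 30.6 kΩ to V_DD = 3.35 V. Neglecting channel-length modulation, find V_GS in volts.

V_GS = 0.680 V

With gate tied to drain, V_GS = V_DS ≥ V_GS − V_th, so the device is in saturation.
k_n = μ_nC_ox · (W/L) = 6.112 mA/V².
KCL at the drain: ½ k_n (V_GS − V_th)² = (V_DD − V_GS)/R.
Let x = V_GS − 0.511. Then 93.5 x² + x − 2.839 = 0, giving x = 0.169 V (positive root), so V_GS = 0.68 V.
I_D = (V_DD − V_GS)/R = (3.35 − 0.68) / 30.6 = 0.0873 mA.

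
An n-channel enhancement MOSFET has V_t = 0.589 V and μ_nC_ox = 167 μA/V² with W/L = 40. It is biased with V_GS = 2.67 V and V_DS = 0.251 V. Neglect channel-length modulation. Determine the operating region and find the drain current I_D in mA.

k_n = μ_nC_ox · (W/L) = 6.68 mA/V².
V_ov = V_GS − V_t = 2.67 − 0.589 = 2.08 V.
Since V_DS = 0.251 V < V_ov = 2.08 V, the device is in the triode region.
I_D = k_n [V_ov · V_DS − ½ V_DS²] = 6.68 × [2.08 × 0.251 − 0.5 × 0.251²] = 3.28 mA.

Triode; I_D = 3.28 mA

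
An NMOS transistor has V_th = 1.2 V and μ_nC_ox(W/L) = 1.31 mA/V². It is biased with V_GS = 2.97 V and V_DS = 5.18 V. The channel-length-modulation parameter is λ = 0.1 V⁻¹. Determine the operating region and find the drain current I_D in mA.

Saturation; I_D = 3.12 mA

V_ov = V_GS − V_th = 2.97 − 1.2 = 1.77 V.
Since V_DS = 5.18 V ≥ V_ov = 1.77 V, the device is in saturation.
I_D = ½ k_n V_ov² (1 + λ V_DS) = 0.5 × 1.31 × 1.77² × (1 + 0.1 × 5.18) = 3.12 mA.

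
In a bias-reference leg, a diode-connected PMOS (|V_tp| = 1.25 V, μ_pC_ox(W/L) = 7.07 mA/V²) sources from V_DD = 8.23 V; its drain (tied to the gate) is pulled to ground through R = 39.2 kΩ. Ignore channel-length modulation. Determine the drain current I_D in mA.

I_D = 0.172 mA

With gate tied to drain, V_SG = V_SD ≥ V_SG − |V_tp|, so the device is in saturation.
KCL at the drain: ½ k_p (V_SG − |V_tp|)² = (V_DD − V_SG)/R.
Let x = V_SG − 1.25. Then 139 x² + x − 6.98 = 0, giving x = 0.221 V (positive root), so V_SG = 1.47 V.
I_D = (V_DD − V_SG)/R = (8.23 − 1.47) / 39.2 = 0.172 mA.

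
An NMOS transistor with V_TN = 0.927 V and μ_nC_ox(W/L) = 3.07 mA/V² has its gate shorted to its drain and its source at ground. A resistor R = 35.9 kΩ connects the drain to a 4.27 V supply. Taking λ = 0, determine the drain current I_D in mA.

With gate tied to drain, V_GS = V_DS ≥ V_GS − V_TN, so the device is in saturation.
KCL at the drain: ½ k_n (V_GS − V_TN)² = (V_DD − V_GS)/R.
Let x = V_GS − 0.927. Then 55.1 x² + x − 3.343 = 0, giving x = 0.237 V (positive root), so V_GS = 1.16 V.
I_D = (V_DD − V_GS)/R = (4.27 − 1.16) / 35.9 = 0.0865 mA.

I_D = 0.0865 mA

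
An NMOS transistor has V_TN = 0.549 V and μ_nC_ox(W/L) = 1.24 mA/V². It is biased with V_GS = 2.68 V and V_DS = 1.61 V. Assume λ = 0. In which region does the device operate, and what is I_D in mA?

V_ov = V_GS − V_TN = 2.68 − 0.549 = 2.13 V.
Since V_DS = 1.61 V < V_ov = 2.13 V, the device is in the triode region.
I_D = k_n [V_ov · V_DS − ½ V_DS²] = 1.24 × [2.13 × 1.61 − 0.5 × 1.61²] = 2.65 mA.

Triode; I_D = 2.65 mA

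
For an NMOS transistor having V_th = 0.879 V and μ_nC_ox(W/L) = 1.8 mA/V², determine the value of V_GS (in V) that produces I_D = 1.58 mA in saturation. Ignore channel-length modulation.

V_GS = 2.20 V

In saturation I_D = ½ k_n (V_GS − V_th)², so V_GS − V_th = √(2 I_D / k_n) = √(2 × 1.58 / 1.8) = 1.32 V.
V_GS = 0.879 + 1.32 = 2.2 V.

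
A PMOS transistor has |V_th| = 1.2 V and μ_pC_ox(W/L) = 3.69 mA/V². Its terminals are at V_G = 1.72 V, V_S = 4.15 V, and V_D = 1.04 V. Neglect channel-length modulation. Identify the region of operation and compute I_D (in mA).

Saturation; I_D = 2.79 mA

V_SG = V_S − V_G = 4.15 − 1.72 = 2.43 V; V_SD = V_S − V_D = 4.15 − 1.04 = 3.11 V.
V_ov = V_SG − |V_th| = 2.43 − 1.2 = 1.23 V.
Since V_SD = 3.11 V ≥ V_ov = 1.23 V, the device is in saturation.
I_D = ½ k_p V_ov² = 0.5 × 3.69 × 1.23² = 2.79 mA.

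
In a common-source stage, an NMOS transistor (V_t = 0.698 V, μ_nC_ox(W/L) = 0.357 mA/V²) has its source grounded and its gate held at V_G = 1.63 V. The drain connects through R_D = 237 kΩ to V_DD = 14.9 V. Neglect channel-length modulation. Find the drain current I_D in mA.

I_D = 0.0620 mA

V_GS = V_G = 1.63 V, so V_ov = 1.63 − 0.698 = 0.932 V.
Assume saturation: I_D = ½ k_n V_ov² = 0.5 × 0.357 × 0.932² = 0.155 mA, giving V_DS = V_DD − I_D R_D = 14.9 − 0.155 × 237 = -21.8 V.
But -21.8 V < V_ov = 0.932 V, so the device is actually in triode.
In triode I_D = k_n[V_ov V_DS − ½ V_DS²] and I_D = (V_DD − V_DS)/R_D. Equating: 42.3 V_DS² − 79.86 V_DS + 14.9 = 0, giving V_DS = 0.21 V (the root below V_ov).
I_D = (14.9 − 0.21) / 237 = 0.062 mA.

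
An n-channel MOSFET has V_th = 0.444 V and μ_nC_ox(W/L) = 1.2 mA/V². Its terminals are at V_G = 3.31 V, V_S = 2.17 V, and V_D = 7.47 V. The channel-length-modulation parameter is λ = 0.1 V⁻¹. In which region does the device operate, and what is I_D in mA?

V_GS = V_G − V_S = 3.31 − 2.17 = 1.14 V; V_DS = V_D − V_S = 7.47 − 2.17 = 5.3 V.
V_ov = V_GS − V_th = 1.14 − 0.444 = 0.696 V.
Since V_DS = 5.3 V ≥ V_ov = 0.696 V, the device is in saturation.
I_D = ½ k_n V_ov² (1 + λ V_DS) = 0.5 × 1.2 × 0.696² × (1 + 0.1 × 5.3) = 0.445 mA.

Saturation; I_D = 0.445 mA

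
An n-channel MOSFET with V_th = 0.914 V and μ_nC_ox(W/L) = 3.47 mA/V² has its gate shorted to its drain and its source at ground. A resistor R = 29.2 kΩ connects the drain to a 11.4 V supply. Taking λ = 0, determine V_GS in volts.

V_GS = 1.36 V

With gate tied to drain, V_GS = V_DS ≥ V_GS − V_th, so the device is in saturation.
KCL at the drain: ½ k_n (V_GS − V_th)² = (V_DD − V_GS)/R.
Let x = V_GS − 0.914. Then 50.7 x² + x − 10.49 = 0, giving x = 0.445 V (positive root), so V_GS = 1.36 V.
I_D = (V_DD − V_GS)/R = (11.4 − 1.36) / 29.2 = 0.344 mA.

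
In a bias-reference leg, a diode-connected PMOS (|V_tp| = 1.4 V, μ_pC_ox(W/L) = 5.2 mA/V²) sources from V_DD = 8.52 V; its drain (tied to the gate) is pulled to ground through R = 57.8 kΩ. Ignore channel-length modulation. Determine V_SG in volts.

V_SG = 1.61 V

With gate tied to drain, V_SG = V_SD ≥ V_SG − |V_tp|, so the device is in saturation.
KCL at the drain: ½ k_p (V_SG − |V_tp|)² = (V_DD − V_SG)/R.
Let x = V_SG − 1.4. Then 150 x² + x − 7.12 = 0, giving x = 0.214 V (positive root), so V_SG = 1.61 V.
I_D = (V_DD − V_SG)/R = (8.52 − 1.61) / 57.8 = 0.119 mA.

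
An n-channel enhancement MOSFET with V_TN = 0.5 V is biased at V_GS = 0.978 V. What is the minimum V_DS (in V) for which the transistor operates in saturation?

The boundary between triode and saturation is V_DS = V_GS − V_TN = V_ov.
V_ov = 0.978 − 0.5 = 0.478 V.

V_DS,sat = 0.478 V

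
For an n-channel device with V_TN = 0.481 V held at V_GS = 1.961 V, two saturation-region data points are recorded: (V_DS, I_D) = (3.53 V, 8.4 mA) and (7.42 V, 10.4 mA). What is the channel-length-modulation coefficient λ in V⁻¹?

With V_GS fixed, I_D ∝ (1 + λ V_DS) in saturation, so I_D2/I_D1 = (1 + λ V_DS2)/(1 + λ V_DS1).
10.4/8.4 = 1.238 = (1 + 7.42 λ)/(1 + 3.53 λ).
Solving: λ (I_D1 V_DS2 − I_D2 V_DS1) = I_D2 − I_D1, so λ = (10.4 − 8.4) / (8.4 × 7.42 − 10.4 × 3.53) = 2 / 25.6 = 0.0781 V⁻¹.

λ = 0.0781 V⁻¹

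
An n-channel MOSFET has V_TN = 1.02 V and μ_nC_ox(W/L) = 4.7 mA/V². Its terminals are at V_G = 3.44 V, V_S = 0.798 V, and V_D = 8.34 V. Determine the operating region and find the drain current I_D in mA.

Saturation; I_D = 6.18 mA

V_GS = V_G − V_S = 3.44 − 0.798 = 2.64 V; V_DS = V_D − V_S = 8.34 − 0.798 = 7.54 V.
V_ov = V_GS − V_TN = 2.64 − 1.02 = 1.62 V.
Since V_DS = 7.54 V ≥ V_ov = 1.62 V, the device is in saturation.
I_D = ½ k_n V_ov² = 0.5 × 4.7 × 1.62² = 6.18 mA.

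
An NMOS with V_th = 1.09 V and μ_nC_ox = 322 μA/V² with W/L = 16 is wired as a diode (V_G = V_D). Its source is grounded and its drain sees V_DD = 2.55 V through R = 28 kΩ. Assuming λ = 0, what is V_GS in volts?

With gate tied to drain, V_GS = V_DS ≥ V_GS − V_th, so the device is in saturation.
k_n = μ_nC_ox · (W/L) = 5.152 mA/V².
KCL at the drain: ½ k_n (V_GS − V_th)² = (V_DD − V_GS)/R.
Let x = V_GS − 1.09. Then 72.1 x² + x − 1.46 = 0, giving x = 0.136 V (positive root), so V_GS = 1.23 V.
I_D = (V_DD − V_GS)/R = (2.55 − 1.23) / 28 = 0.0473 mA.

V_GS = 1.23 V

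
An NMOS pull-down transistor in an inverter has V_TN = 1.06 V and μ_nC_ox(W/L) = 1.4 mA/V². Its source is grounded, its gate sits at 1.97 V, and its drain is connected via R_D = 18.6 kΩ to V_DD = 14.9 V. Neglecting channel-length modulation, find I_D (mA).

I_D = 0.580 mA

V_GS = V_G = 1.97 V, so V_ov = 1.97 − 1.06 = 0.91 V.
Assume saturation: I_D = ½ k_n V_ov² = 0.5 × 1.4 × 0.91² = 0.58 mA, giving V_DS = V_DD − I_D R_D = 14.9 − 0.58 × 18.6 = 4.12 V.
V_DS = 4.12 V ≥ V_ov = 0.91 V, confirming saturation.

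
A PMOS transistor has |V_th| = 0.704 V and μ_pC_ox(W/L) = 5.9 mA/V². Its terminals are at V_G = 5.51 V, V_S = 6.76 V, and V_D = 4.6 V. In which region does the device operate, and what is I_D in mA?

V_SG = V_S − V_G = 6.76 − 5.51 = 1.25 V; V_SD = V_S − V_D = 6.76 − 4.6 = 2.16 V.
V_ov = V_SG − |V_th| = 1.25 − 0.704 = 0.546 V.
Since V_SD = 2.16 V ≥ V_ov = 0.546 V, the device is in saturation.
I_D = ½ k_p V_ov² = 0.5 × 5.9 × 0.546² = 0.879 mA.

Saturation; I_D = 0.879 mA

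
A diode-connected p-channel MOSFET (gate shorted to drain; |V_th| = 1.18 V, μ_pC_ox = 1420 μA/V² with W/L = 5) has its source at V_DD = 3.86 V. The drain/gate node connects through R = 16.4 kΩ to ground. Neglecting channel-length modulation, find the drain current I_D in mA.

With gate tied to drain, V_SG = V_SD ≥ V_SG − |V_th|, so the device is in saturation.
k_p = μ_pC_ox · (W/L) = 7.1 mA/V².
KCL at the drain: ½ k_p (V_SG − |V_th|)² = (V_DD − V_SG)/R.
Let x = V_SG − 1.18. Then 58.2 x² + x − 2.68 = 0, giving x = 0.206 V (positive root), so V_SG = 1.39 V.
I_D = (V_DD − V_SG)/R = (3.86 − 1.39) / 16.4 = 0.151 mA.

I_D = 0.151 mA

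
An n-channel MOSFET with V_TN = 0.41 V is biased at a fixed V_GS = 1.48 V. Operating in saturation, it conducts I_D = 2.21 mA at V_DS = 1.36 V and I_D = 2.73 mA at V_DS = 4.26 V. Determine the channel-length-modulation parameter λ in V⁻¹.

With V_GS fixed, I_D ∝ (1 + λ V_DS) in saturation, so I_D2/I_D1 = (1 + λ V_DS2)/(1 + λ V_DS1).
2.73/2.21 = 1.235 = (1 + 4.26 λ)/(1 + 1.36 λ).
Solving: λ (I_D1 V_DS2 − I_D2 V_DS1) = I_D2 − I_D1, so λ = (2.73 − 2.21) / (2.21 × 4.26 − 2.73 × 1.36) = 0.52 / 5.7 = 0.0912 V⁻¹.

λ = 0.0912 V⁻¹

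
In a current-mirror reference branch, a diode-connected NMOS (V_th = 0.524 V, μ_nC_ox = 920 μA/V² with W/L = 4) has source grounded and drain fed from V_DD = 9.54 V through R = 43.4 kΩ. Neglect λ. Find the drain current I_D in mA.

With gate tied to drain, V_GS = V_DS ≥ V_GS − V_th, so the device is in saturation.
k_n = μ_nC_ox · (W/L) = 3.68 mA/V².
KCL at the drain: ½ k_n (V_GS − V_th)² = (V_DD − V_GS)/R.
Let x = V_GS − 0.524. Then 79.9 x² + x − 9.016 = 0, giving x = 0.33 V (positive root), so V_GS = 0.854 V.
I_D = (V_DD − V_GS)/R = (9.54 − 0.854) / 43.4 = 0.2 mA.

I_D = 0.200 mA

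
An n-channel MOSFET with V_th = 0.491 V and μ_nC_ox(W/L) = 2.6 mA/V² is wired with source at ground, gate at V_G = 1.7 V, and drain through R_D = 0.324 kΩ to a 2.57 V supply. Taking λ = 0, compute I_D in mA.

V_GS = V_G = 1.7 V, so V_ov = 1.7 − 0.491 = 1.21 V.
Assume saturation: I_D = ½ k_n V_ov² = 0.5 × 2.6 × 1.21² = 1.9 mA, giving V_DS = V_DD − I_D R_D = 2.57 − 1.9 × 0.324 = 1.95 V.
V_DS = 1.95 V ≥ V_ov = 1.21 V, confirming saturation.

I_D = 1.90 mA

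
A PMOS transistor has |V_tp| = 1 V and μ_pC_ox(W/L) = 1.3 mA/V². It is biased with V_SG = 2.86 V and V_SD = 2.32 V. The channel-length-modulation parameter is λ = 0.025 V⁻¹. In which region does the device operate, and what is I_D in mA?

Saturation; I_D = 2.38 mA

V_ov = V_SG − |V_tp| = 2.86 − 1 = 1.86 V.
Since V_SD = 2.32 V ≥ V_ov = 1.86 V, the device is in saturation.
I_D = ½ k_p V_ov² (1 + λ V_SD) = 0.5 × 1.3 × 1.86² × (1 + 0.025 × 2.32) = 2.38 mA.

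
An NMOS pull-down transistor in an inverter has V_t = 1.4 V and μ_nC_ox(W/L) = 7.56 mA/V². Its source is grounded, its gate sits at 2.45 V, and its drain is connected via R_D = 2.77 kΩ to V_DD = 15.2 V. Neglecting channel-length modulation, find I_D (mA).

I_D = 4.17 mA

V_GS = V_G = 2.45 V, so V_ov = 2.45 − 1.4 = 1.05 V.
Assume saturation: I_D = ½ k_n V_ov² = 0.5 × 7.56 × 1.05² = 4.17 mA, giving V_DS = V_DD − I_D R_D = 15.2 − 4.17 × 2.77 = 3.66 V.
V_DS = 3.66 V ≥ V_ov = 1.05 V, confirming saturation.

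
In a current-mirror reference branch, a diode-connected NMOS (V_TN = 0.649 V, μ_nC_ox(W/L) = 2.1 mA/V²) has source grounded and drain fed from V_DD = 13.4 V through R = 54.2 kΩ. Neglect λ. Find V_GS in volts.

With gate tied to drain, V_GS = V_DS ≥ V_GS − V_TN, so the device is in saturation.
KCL at the drain: ½ k_n (V_GS − V_TN)² = (V_DD − V_GS)/R.
Let x = V_GS − 0.649. Then 56.9 x² + x − 12.75 = 0, giving x = 0.465 V (positive root), so V_GS = 1.11 V.
I_D = (V_DD − V_GS)/R = (13.4 − 1.11) / 54.2 = 0.227 mA.

V_GS = 1.11 V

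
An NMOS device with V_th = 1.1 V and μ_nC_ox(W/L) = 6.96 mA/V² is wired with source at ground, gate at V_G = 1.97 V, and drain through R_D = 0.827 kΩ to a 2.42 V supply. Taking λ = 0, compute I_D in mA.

V_GS = V_G = 1.97 V, so V_ov = 1.97 − 1.1 = 0.87 V.
Assume saturation: I_D = ½ k_n V_ov² = 0.5 × 6.96 × 0.87² = 2.63 mA, giving V_DS = V_DD − I_D R_D = 2.42 − 2.63 × 0.827 = 0.242 V.
But 0.242 V < V_ov = 0.87 V, so the device is actually in triode.
In triode I_D = k_n[V_ov V_DS − ½ V_DS²] and I_D = (V_DD − V_DS)/R_D. Equating: 2.88 V_DS² − 6.008 V_DS + 2.42 = 0, giving V_DS = 0.545 V (the root below V_ov).
I_D = (2.42 − 0.545) / 0.827 = 2.27 mA.

I_D = 2.27 mA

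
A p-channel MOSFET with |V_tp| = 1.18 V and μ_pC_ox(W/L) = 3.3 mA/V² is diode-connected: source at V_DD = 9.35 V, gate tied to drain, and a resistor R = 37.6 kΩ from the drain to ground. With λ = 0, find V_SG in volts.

With gate tied to drain, V_SG = V_SD ≥ V_SG − |V_tp|, so the device is in saturation.
KCL at the drain: ½ k_p (V_SG − |V_tp|)² = (V_DD − V_SG)/R.
Let x = V_SG − 1.18. Then 62 x² + x − 8.17 = 0, giving x = 0.355 V (positive root), so V_SG = 1.53 V.
I_D = (V_DD − V_SG)/R = (9.35 − 1.53) / 37.6 = 0.208 mA.

V_SG = 1.53 V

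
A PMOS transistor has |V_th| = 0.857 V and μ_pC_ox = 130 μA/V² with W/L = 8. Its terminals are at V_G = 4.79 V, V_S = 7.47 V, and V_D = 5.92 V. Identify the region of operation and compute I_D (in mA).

V_SG = V_S − V_G = 7.47 − 4.79 = 2.68 V; V_SD = V_S − V_D = 7.47 − 5.92 = 1.55 V.
k_p = μ_pC_ox · (W/L) = 1.04 mA/V².
V_ov = V_SG − |V_th| = 2.68 − 0.857 = 1.82 V.
Since V_SD = 1.55 V < V_ov = 1.82 V, the device is in the triode region.
I_D = k_p [V_ov · V_SD − ½ V_SD²] = 1.04 × [1.82 × 1.55 − 0.5 × 1.55²] = 1.69 mA.

Triode; I_D = 1.69 mA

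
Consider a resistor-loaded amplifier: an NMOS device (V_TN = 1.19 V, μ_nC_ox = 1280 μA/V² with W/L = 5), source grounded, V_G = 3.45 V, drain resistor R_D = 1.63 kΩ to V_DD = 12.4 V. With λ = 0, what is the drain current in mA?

I_D = 7.25 mA

V_GS = V_G = 3.45 V, so V_ov = 3.45 − 1.19 = 2.26 V.
k_n = μ_nC_ox · (W/L) = 6.4 mA/V².
Assume saturation: I_D = ½ k_n V_ov² = 0.5 × 6.4 × 2.26² = 16.3 mA, giving V_DS = V_DD − I_D R_D = 12.4 − 16.3 × 1.63 = -14.2 V.
But -14.2 V < V_ov = 2.26 V, so the device is actually in triode.
In triode I_D = k_n[V_ov V_DS − ½ V_DS²] and I_D = (V_DD − V_DS)/R_D. Equating: 5.22 V_DS² − 24.58 V_DS + 12.4 = 0, giving V_DS = 0.575 V (the root below V_ov).
I_D = (12.4 − 0.575) / 1.63 = 7.25 mA.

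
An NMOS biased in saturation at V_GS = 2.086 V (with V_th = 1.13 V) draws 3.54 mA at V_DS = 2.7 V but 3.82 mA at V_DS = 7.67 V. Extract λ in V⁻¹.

With V_GS fixed, I_D ∝ (1 + λ V_DS) in saturation, so I_D2/I_D1 = (1 + λ V_DS2)/(1 + λ V_DS1).
3.82/3.54 = 1.079 = (1 + 7.67 λ)/(1 + 2.7 λ).
Solving: λ (I_D1 V_DS2 − I_D2 V_DS1) = I_D2 − I_D1, so λ = (3.82 − 3.54) / (3.54 × 7.67 − 3.82 × 2.7) = 0.28 / 16.8 = 0.0166 V⁻¹.

λ = 0.0166 V⁻¹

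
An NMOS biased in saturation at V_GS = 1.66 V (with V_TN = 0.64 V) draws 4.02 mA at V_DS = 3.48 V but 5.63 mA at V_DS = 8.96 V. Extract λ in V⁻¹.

λ = 0.0980 V⁻¹

With V_GS fixed, I_D ∝ (1 + λ V_DS) in saturation, so I_D2/I_D1 = (1 + λ V_DS2)/(1 + λ V_DS1).
5.63/4.02 = 1.4 = (1 + 8.96 λ)/(1 + 3.48 λ).
Solving: λ (I_D1 V_DS2 − I_D2 V_DS1) = I_D2 − I_D1, so λ = (5.63 − 4.02) / (4.02 × 8.96 − 5.63 × 3.48) = 1.61 / 16.4 = 0.098 V⁻¹.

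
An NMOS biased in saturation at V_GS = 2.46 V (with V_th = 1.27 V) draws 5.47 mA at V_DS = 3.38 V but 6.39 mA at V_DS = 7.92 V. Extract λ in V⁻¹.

λ = 0.0423 V⁻¹

With V_GS fixed, I_D ∝ (1 + λ V_DS) in saturation, so I_D2/I_D1 = (1 + λ V_DS2)/(1 + λ V_DS1).
6.39/5.47 = 1.168 = (1 + 7.92 λ)/(1 + 3.38 λ).
Solving: λ (I_D1 V_DS2 − I_D2 V_DS1) = I_D2 − I_D1, so λ = (6.39 − 5.47) / (5.47 × 7.92 − 6.39 × 3.38) = 0.92 / 21.7 = 0.0423 V⁻¹.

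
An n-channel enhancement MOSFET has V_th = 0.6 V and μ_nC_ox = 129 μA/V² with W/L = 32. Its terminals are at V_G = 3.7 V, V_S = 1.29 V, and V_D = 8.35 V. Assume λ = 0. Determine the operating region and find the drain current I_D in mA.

Saturation; I_D = 6.76 mA

V_GS = V_G − V_S = 3.7 − 1.29 = 2.41 V; V_DS = V_D − V_S = 8.35 − 1.29 = 7.06 V.
k_n = μ_nC_ox · (W/L) = 4.128 mA/V².
V_ov = V_GS − V_th = 2.41 − 0.6 = 1.81 V.
Since V_DS = 7.06 V ≥ V_ov = 1.81 V, the device is in saturation.
I_D = ½ k_n V_ov² = 0.5 × 4.128 × 1.81² = 6.76 mA.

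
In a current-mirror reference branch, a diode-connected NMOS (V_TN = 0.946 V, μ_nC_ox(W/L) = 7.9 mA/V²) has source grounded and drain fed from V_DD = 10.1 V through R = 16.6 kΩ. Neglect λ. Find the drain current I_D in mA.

With gate tied to drain, V_GS = V_DS ≥ V_GS − V_TN, so the device is in saturation.
KCL at the drain: ½ k_n (V_GS − V_TN)² = (V_DD − V_GS)/R.
Let x = V_GS − 0.946. Then 65.6 x² + x − 9.154 = 0, giving x = 0.366 V (positive root), so V_GS = 1.31 V.
I_D = (V_DD − V_GS)/R = (10.1 − 1.31) / 16.6 = 0.529 mA.

I_D = 0.529 mA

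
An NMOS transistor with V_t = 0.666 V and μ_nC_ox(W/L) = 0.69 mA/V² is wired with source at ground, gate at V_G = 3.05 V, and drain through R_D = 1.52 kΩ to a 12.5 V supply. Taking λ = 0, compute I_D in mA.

V_GS = V_G = 3.05 V, so V_ov = 3.05 − 0.666 = 2.38 V.
Assume saturation: I_D = ½ k_n V_ov² = 0.5 × 0.69 × 2.38² = 1.96 mA, giving V_DS = V_DD − I_D R_D = 12.5 − 1.96 × 1.52 = 9.52 V.
V_DS = 9.52 V ≥ V_ov = 2.38 V, confirming saturation.

I_D = 1.96 mA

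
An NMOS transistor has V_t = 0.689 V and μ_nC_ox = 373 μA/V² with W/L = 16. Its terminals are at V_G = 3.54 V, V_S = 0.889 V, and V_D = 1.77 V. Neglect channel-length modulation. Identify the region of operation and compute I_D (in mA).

Triode; I_D = 8.00 mA

V_GS = V_G − V_S = 3.54 − 0.889 = 2.65 V; V_DS = V_D − V_S = 1.77 − 0.889 = 0.881 V.
k_n = μ_nC_ox · (W/L) = 5.968 mA/V².
V_ov = V_GS − V_t = 2.65 − 0.689 = 1.96 V.
Since V_DS = 0.881 V < V_ov = 1.96 V, the device is in the triode region.
I_D = k_n [V_ov · V_DS − ½ V_DS²] = 5.968 × [1.96 × 0.881 − 0.5 × 0.881²] = 8 mA.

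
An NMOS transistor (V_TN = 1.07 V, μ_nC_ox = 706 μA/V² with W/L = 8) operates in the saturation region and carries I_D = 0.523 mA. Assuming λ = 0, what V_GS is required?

V_GS = 1.50 V

k_n = μ_nC_ox · (W/L) = 5.648 mA/V².
In saturation I_D = ½ k_n (V_GS − V_TN)², so V_GS − V_TN = √(2 I_D / k_n) = √(2 × 0.523 / 5.648) = 0.43 V.
V_GS = 1.07 + 0.43 = 1.5 V.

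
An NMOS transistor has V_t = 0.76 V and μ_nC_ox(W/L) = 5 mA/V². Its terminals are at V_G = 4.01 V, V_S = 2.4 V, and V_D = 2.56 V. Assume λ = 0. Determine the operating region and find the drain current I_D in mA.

V_GS = V_G − V_S = 4.01 − 2.4 = 1.61 V; V_DS = V_D − V_S = 2.56 − 2.4 = 0.16 V.
V_ov = V_GS − V_t = 1.61 − 0.76 = 0.85 V.
Since V_DS = 0.16 V < V_ov = 0.85 V, the device is in the triode region.
I_D = k_n [V_ov · V_DS − ½ V_DS²] = 5 × [0.85 × 0.16 − 0.5 × 0.16²] = 0.616 mA.

Triode; I_D = 0.616 mA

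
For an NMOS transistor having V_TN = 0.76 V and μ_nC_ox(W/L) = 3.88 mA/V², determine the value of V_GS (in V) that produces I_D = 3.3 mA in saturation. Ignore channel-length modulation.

V_GS = 2.06 V

In saturation I_D = ½ k_n (V_GS − V_TN)², so V_GS − V_TN = √(2 I_D / k_n) = √(2 × 3.3 / 3.88) = 1.3 V.
V_GS = 0.76 + 1.3 = 2.06 V.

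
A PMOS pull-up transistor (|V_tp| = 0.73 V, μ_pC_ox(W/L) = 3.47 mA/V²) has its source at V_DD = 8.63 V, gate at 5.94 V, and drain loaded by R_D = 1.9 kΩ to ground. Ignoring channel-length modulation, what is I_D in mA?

I_D = 4.14 mA

V_SG = V_DD − V_G = 8.63 − 5.94 = 2.69 V, so V_ov = 2.69 − 0.73 = 1.96 V.
Assume saturation: I_D = ½ k_p V_ov² = 0.5 × 3.47 × 1.96² = 6.67 mA, giving V_SD = V_DD − I_D R_D = 8.63 − 6.67 × 1.9 = -4.03 V.
But -4.03 V < V_ov = 1.96 V, so the device is actually in triode.
In triode I_D = k_p[V_ov V_SD − ½ V_SD²] and I_D = (V_DD − V_SD)/R_D. Equating: 3.3 V_SD² − 13.92 V_SD + 8.63 = 0, giving V_SD = 0.755 V (the root below V_ov).
I_D = (8.63 − 0.755) / 1.9 = 4.14 mA.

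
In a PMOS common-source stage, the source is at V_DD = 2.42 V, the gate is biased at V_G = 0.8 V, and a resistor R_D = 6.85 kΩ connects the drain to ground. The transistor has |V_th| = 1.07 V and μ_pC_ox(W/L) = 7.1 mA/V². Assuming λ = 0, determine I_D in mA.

I_D = 0.339 mA

V_SG = V_DD − V_G = 2.42 − 0.8 = 1.62 V, so V_ov = 1.62 − 1.07 = 0.55 V.
Assume saturation: I_D = ½ k_p V_ov² = 0.5 × 7.1 × 0.55² = 1.07 mA, giving V_SD = V_DD − I_D R_D = 2.42 − 1.07 × 6.85 = -4.94 V.
But -4.94 V < V_ov = 0.55 V, so the device is actually in triode.
In triode I_D = k_p[V_ov V_SD − ½ V_SD²] and I_D = (V_DD − V_SD)/R_D. Equating: 24.3 V_SD² − 27.75 V_SD + 2.42 = 0, giving V_SD = 0.0951 V (the root below V_ov).
I_D = (2.42 − 0.0951) / 6.85 = 0.339 mA.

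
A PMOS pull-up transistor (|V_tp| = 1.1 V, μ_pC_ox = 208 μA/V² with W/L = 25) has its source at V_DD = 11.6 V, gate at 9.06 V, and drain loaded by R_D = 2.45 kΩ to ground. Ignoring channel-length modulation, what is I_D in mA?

I_D = 4.40 mA

V_SG = V_DD − V_G = 11.6 − 9.06 = 2.54 V, so V_ov = 2.54 − 1.1 = 1.44 V.
k_p = μ_pC_ox · (W/L) = 5.2 mA/V².
Assume saturation: I_D = ½ k_p V_ov² = 0.5 × 5.2 × 1.44² = 5.39 mA, giving V_SD = V_DD − I_D R_D = 11.6 − 5.39 × 2.45 = -1.61 V.
But -1.61 V < V_ov = 1.44 V, so the device is actually in triode.
In triode I_D = k_p[V_ov V_SD − ½ V_SD²] and I_D = (V_DD − V_SD)/R_D. Equating: 6.37 V_SD² − 19.35 V_SD + 11.6 = 0, giving V_SD = 0.822 V (the root below V_ov).
I_D = (11.6 − 0.822) / 2.45 = 4.4 mA.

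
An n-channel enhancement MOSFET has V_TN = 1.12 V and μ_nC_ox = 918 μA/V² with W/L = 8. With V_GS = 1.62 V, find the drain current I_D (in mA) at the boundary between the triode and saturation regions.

At the boundary V_DS = V_ov = V_GS − V_TN = 1.62 − 1.12 = 0.5 V.
k_n = μ_nC_ox · (W/L) = 7.344 mA/V².
I_D = ½ k_n V_ov² = 0.5 × 7.344 × 0.5² = 0.918 mA.

I_D = 0.918 mA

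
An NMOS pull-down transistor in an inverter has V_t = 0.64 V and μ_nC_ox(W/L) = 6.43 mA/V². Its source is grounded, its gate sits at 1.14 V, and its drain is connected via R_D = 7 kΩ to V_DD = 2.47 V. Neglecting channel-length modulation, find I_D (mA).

V_GS = V_G = 1.14 V, so V_ov = 1.14 − 0.64 = 0.5 V.
Assume saturation: I_D = ½ k_n V_ov² = 0.5 × 6.43 × 0.5² = 0.804 mA, giving V_DS = V_DD − I_D R_D = 2.47 − 0.804 × 7 = -3.16 V.
But -3.16 V < V_ov = 0.5 V, so the device is actually in triode.
In triode I_D = k_n[V_ov V_DS − ½ V_DS²] and I_D = (V_DD − V_DS)/R_D. Equating: 22.5 V_DS² − 23.5 V_DS + 2.47 = 0, giving V_DS = 0.119 V (the root below V_ov).
I_D = (2.47 − 0.119) / 7 = 0.336 mA.

I_D = 0.336 mA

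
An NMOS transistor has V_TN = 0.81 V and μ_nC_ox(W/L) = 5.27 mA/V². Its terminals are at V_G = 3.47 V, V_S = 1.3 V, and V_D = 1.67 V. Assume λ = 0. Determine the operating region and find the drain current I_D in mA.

V_GS = V_G − V_S = 3.47 − 1.3 = 2.17 V; V_DS = V_D − V_S = 1.67 − 1.3 = 0.37 V.
V_ov = V_GS − V_TN = 2.17 − 0.81 = 1.36 V.
Since V_DS = 0.37 V < V_ov = 1.36 V, the device is in the triode region.
I_D = k_n [V_ov · V_DS − ½ V_DS²] = 5.27 × [1.36 × 0.37 − 0.5 × 0.37²] = 2.29 mA.

Triode; I_D = 2.29 mA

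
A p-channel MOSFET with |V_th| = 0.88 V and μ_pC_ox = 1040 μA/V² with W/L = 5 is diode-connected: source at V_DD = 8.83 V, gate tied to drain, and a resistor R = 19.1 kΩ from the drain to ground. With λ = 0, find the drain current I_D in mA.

I_D = 0.396 mA

With gate tied to drain, V_SG = V_SD ≥ V_SG − |V_th|, so the device is in saturation.
k_p = μ_pC_ox · (W/L) = 5.2 mA/V².
KCL at the drain: ½ k_p (V_SG − |V_th|)² = (V_DD − V_SG)/R.
Let x = V_SG − 0.88. Then 49.7 x² + x − 7.95 = 0, giving x = 0.39 V (positive root), so V_SG = 1.27 V.
I_D = (V_DD − V_SG)/R = (8.83 − 1.27) / 19.1 = 0.396 mA.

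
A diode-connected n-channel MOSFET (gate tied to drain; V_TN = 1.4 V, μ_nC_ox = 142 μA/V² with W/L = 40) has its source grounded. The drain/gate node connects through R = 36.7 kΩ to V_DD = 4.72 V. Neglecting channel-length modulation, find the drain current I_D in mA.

I_D = 0.0857 mA

With gate tied to drain, V_GS = V_DS ≥ V_GS − V_TN, so the device is in saturation.
k_n = μ_nC_ox · (W/L) = 5.68 mA/V².
KCL at the drain: ½ k_n (V_GS − V_TN)² = (V_DD − V_GS)/R.
Let x = V_GS − 1.4. Then 104 x² + x − 3.32 = 0, giving x = 0.174 V (positive root), so V_GS = 1.57 V.
I_D = (V_DD − V_GS)/R = (4.72 − 1.57) / 36.7 = 0.0857 mA.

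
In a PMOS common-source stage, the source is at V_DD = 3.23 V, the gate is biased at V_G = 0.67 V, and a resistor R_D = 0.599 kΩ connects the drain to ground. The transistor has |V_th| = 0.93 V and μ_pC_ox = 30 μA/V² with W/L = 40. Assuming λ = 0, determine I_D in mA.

I_D = 1.59 mA

V_SG = V_DD − V_G = 3.23 − 0.67 = 2.56 V, so V_ov = 2.56 − 0.93 = 1.63 V.
k_p = μ_pC_ox · (W/L) = 1.2 mA/V².
Assume saturation: I_D = ½ k_p V_ov² = 0.5 × 1.2 × 1.63² = 1.59 mA, giving V_SD = V_DD − I_D R_D = 3.23 − 1.59 × 0.599 = 2.28 V.
V_SD = 2.28 V ≥ V_ov = 1.63 V, confirming saturation.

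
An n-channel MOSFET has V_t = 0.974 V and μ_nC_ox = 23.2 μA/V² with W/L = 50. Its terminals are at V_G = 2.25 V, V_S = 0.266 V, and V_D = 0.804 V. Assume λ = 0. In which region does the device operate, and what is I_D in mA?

V_GS = V_G − V_S = 2.25 − 0.266 = 1.98 V; V_DS = V_D − V_S = 0.804 − 0.266 = 0.538 V.
k_n = μ_nC_ox · (W/L) = 1.16 mA/V².
V_ov = V_GS − V_t = 1.98 − 0.974 = 1.01 V.
Since V_DS = 0.538 V < V_ov = 1.01 V, the device is in the triode region.
I_D = k_n [V_ov · V_DS − ½ V_DS²] = 1.16 × [1.01 × 0.538 − 0.5 × 0.538²] = 0.462 mA.

Triode; I_D = 0.462 mA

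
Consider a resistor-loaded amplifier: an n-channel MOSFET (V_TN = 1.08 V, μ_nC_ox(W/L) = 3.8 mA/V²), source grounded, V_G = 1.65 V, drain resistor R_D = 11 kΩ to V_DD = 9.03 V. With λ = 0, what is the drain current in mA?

V_GS = V_G = 1.65 V, so V_ov = 1.65 − 1.08 = 0.57 V.
Assume saturation: I_D = ½ k_n V_ov² = 0.5 × 3.8 × 0.57² = 0.617 mA, giving V_DS = V_DD − I_D R_D = 9.03 − 0.617 × 11 = 2.24 V.
V_DS = 2.24 V ≥ V_ov = 0.57 V, confirming saturation.

I_D = 0.617 mA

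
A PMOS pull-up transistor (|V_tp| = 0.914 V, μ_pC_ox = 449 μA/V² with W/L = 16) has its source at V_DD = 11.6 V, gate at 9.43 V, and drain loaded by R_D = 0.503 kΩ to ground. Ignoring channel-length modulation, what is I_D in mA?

V_SG = V_DD − V_G = 11.6 − 9.43 = 2.17 V, so V_ov = 2.17 − 0.914 = 1.26 V.
k_p = μ_pC_ox · (W/L) = 7.184 mA/V².
Assume saturation: I_D = ½ k_p V_ov² = 0.5 × 7.184 × 1.26² = 5.67 mA, giving V_SD = V_DD − I_D R_D = 11.6 − 5.67 × 0.503 = 8.75 V.
V_SD = 8.75 V ≥ V_ov = 1.26 V, confirming saturation.

I_D = 5.67 mA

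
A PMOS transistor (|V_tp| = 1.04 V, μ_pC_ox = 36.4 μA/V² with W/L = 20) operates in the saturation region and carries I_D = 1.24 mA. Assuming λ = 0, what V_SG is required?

k_p = μ_pC_ox · (W/L) = 0.728 mA/V².
In saturation I_D = ½ k_p (V_SG − |V_tp|)², so V_SG − |V_tp| = √(2 I_D / k_p) = √(2 × 1.24 / 0.728) = 1.85 V.
V_SG = 1.04 + 1.85 = 2.89 V.

V_SG = 2.89 V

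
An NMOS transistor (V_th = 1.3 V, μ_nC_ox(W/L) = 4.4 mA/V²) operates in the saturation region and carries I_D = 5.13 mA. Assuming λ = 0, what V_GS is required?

In saturation I_D = ½ k_n (V_GS − V_th)², so V_GS − V_th = √(2 I_D / k_n) = √(2 × 5.13 / 4.4) = 1.53 V.
V_GS = 1.3 + 1.53 = 2.83 V.

V_GS = 2.83 V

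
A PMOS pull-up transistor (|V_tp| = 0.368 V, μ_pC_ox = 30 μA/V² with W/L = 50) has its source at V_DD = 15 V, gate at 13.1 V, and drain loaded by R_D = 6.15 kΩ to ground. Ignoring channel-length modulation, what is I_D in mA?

V_SG = V_DD − V_G = 15 − 13.1 = 1.9 V, so V_ov = 1.9 − 0.368 = 1.53 V.
k_p = μ_pC_ox · (W/L) = 1.5 mA/V².
Assume saturation: I_D = ½ k_p V_ov² = 0.5 × 1.5 × 1.53² = 1.76 mA, giving V_SD = V_DD − I_D R_D = 15 − 1.76 × 6.15 = 4.17 V.
V_SD = 4.17 V ≥ V_ov = 1.53 V, confirming saturation.

I_D = 1.76 mA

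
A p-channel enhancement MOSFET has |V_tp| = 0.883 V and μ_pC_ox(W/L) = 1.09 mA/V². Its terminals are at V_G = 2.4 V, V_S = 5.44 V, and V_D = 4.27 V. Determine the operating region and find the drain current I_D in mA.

V_SG = V_S − V_G = 5.44 − 2.4 = 3.04 V; V_SD = V_S − V_D = 5.44 − 4.27 = 1.17 V.
V_ov = V_SG − |V_tp| = 3.04 − 0.883 = 2.16 V.
Since V_SD = 1.17 V < V_ov = 2.16 V, the device is in the triode region.
I_D = k_p [V_ov · V_SD − ½ V_SD²] = 1.09 × [2.16 × 1.17 − 0.5 × 1.17²] = 2 mA.

Triode; I_D = 2.00 mA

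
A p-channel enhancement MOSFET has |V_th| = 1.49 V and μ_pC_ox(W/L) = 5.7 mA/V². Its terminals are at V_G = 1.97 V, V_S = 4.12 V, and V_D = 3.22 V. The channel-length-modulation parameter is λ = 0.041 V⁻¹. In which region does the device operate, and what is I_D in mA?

V_SG = V_S − V_G = 4.12 − 1.97 = 2.15 V; V_SD = V_S − V_D = 4.12 − 3.22 = 0.9 V.
V_ov = V_SG − |V_th| = 2.15 − 1.49 = 0.66 V.
Since V_SD = 0.9 V ≥ V_ov = 0.66 V, the device is in saturation.
I_D = ½ k_p V_ov² (1 + λ V_SD) = 0.5 × 5.7 × 0.66² × (1 + 0.041 × 0.9) = 1.29 mA.

Saturation; I_D = 1.29 mA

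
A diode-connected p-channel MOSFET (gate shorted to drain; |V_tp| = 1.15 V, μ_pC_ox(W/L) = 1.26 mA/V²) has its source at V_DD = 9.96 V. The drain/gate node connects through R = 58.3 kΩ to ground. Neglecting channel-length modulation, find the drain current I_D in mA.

With gate tied to drain, V_SG = V_SD ≥ V_SG − |V_tp|, so the device is in saturation.
KCL at the drain: ½ k_p (V_SG − |V_tp|)² = (V_DD − V_SG)/R.
Let x = V_SG − 1.15. Then 36.7 x² + x − 8.81 = 0, giving x = 0.476 V (positive root), so V_SG = 1.63 V.
I_D = (V_DD − V_SG)/R = (9.96 − 1.63) / 58.3 = 0.143 mA.

I_D = 0.143 mA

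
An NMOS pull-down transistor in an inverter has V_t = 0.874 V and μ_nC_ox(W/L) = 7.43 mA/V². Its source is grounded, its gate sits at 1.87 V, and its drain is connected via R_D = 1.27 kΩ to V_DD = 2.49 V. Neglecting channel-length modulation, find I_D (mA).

I_D = 1.75 mA

V_GS = V_G = 1.87 V, so V_ov = 1.87 − 0.874 = 0.996 V.
Assume saturation: I_D = ½ k_n V_ov² = 0.5 × 7.43 × 0.996² = 3.69 mA, giving V_DS = V_DD − I_D R_D = 2.49 − 3.69 × 1.27 = -2.19 V.
But -2.19 V < V_ov = 0.996 V, so the device is actually in triode.
In triode I_D = k_n[V_ov V_DS − ½ V_DS²] and I_D = (V_DD − V_DS)/R_D. Equating: 4.72 V_DS² − 10.4 V_DS + 2.49 = 0, giving V_DS = 0.273 V (the root below V_ov).
I_D = (2.49 − 0.273) / 1.27 = 1.75 mA.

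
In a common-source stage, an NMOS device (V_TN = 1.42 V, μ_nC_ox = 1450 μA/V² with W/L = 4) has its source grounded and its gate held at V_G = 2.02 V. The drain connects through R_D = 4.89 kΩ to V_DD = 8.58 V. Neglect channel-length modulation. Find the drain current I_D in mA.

I_D = 1.04 mA

V_GS = V_G = 2.02 V, so V_ov = 2.02 − 1.42 = 0.6 V.
k_n = μ_nC_ox · (W/L) = 5.8 mA/V².
Assume saturation: I_D = ½ k_n V_ov² = 0.5 × 5.8 × 0.6² = 1.04 mA, giving V_DS = V_DD − I_D R_D = 8.58 − 1.04 × 4.89 = 3.47 V.
V_DS = 3.47 V ≥ V_ov = 0.6 V, confirming saturation.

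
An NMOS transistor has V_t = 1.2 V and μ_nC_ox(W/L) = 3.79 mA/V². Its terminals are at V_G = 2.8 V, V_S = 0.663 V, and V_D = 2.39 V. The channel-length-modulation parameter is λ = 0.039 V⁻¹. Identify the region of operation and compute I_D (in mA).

V_GS = V_G − V_S = 2.8 − 0.663 = 2.14 V; V_DS = V_D − V_S = 2.39 − 0.663 = 1.73 V.
V_ov = V_GS − V_t = 2.14 − 1.2 = 0.937 V.
Since V_DS = 1.73 V ≥ V_ov = 0.937 V, the device is in saturation.
I_D = ½ k_n V_ov² (1 + λ V_DS) = 0.5 × 3.79 × 0.937² × (1 + 0.039 × 1.73) = 1.78 mA.

Saturation; I_D = 1.78 mA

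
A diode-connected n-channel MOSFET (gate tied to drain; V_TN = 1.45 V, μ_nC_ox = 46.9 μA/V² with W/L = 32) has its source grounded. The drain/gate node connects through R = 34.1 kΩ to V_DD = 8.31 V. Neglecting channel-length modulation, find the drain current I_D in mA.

I_D = 0.187 mA

With gate tied to drain, V_GS = V_DS ≥ V_GS − V_TN, so the device is in saturation.
k_n = μ_nC_ox · (W/L) = 1.501 mA/V².
KCL at the drain: ½ k_n (V_GS − V_TN)² = (V_DD − V_GS)/R.
Let x = V_GS − 1.45. Then 25.6 x² + x − 6.86 = 0, giving x = 0.499 V (positive root), so V_GS = 1.95 V.
I_D = (V_DD − V_GS)/R = (8.31 − 1.95) / 34.1 = 0.187 mA.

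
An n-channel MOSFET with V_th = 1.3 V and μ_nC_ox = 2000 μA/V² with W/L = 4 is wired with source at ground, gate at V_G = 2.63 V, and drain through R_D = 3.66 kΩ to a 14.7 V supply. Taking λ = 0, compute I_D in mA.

V_GS = V_G = 2.63 V, so V_ov = 2.63 − 1.3 = 1.33 V.
k_n = μ_nC_ox · (W/L) = 8 mA/V².
Assume saturation: I_D = ½ k_n V_ov² = 0.5 × 8 × 1.33² = 7.08 mA, giving V_DS = V_DD − I_D R_D = 14.7 − 7.08 × 3.66 = -11.2 V.
But -11.2 V < V_ov = 1.33 V, so the device is actually in triode.
In triode I_D = k_n[V_ov V_DS − ½ V_DS²] and I_D = (V_DD − V_DS)/R_D. Equating: 14.6 V_DS² − 39.94 V_DS + 14.7 = 0, giving V_DS = 0.439 V (the root below V_ov).
I_D = (14.7 − 0.439) / 3.66 = 3.9 mA.

I_D = 3.90 mA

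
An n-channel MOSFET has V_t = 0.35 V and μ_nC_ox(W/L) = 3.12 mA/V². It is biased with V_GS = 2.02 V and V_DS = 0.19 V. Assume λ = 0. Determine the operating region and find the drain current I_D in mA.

Triode; I_D = 0.934 mA

V_ov = V_GS − V_t = 2.02 − 0.35 = 1.67 V.
Since V_DS = 0.19 V < V_ov = 1.67 V, the device is in the triode region.
I_D = k_n [V_ov · V_DS − ½ V_DS²] = 3.12 × [1.67 × 0.19 − 0.5 × 0.19²] = 0.934 mA.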